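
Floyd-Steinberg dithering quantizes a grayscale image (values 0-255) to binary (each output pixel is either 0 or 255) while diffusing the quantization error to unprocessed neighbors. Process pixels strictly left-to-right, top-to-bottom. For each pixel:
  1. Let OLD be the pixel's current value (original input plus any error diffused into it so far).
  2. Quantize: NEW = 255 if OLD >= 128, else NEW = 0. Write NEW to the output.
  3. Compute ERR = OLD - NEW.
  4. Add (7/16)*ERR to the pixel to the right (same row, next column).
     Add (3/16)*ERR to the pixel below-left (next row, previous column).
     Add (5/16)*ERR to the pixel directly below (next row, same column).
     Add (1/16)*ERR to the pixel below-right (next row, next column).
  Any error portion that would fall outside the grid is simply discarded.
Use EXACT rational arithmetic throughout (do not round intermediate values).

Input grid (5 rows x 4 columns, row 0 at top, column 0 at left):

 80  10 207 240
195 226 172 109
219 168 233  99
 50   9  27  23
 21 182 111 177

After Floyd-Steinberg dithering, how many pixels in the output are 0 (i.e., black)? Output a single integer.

(0,0): OLD=80 → NEW=0, ERR=80
(0,1): OLD=45 → NEW=0, ERR=45
(0,2): OLD=3627/16 → NEW=255, ERR=-453/16
(0,3): OLD=58269/256 → NEW=255, ERR=-7011/256
(1,0): OLD=3655/16 → NEW=255, ERR=-425/16
(1,1): OLD=29201/128 → NEW=255, ERR=-3439/128
(1,2): OLD=610613/4096 → NEW=255, ERR=-433867/4096
(1,3): OLD=3429507/65536 → NEW=0, ERR=3429507/65536
(2,0): OLD=421195/2048 → NEW=255, ERR=-101045/2048
(2,1): OLD=7634777/65536 → NEW=0, ERR=7634777/65536
(2,2): OLD=33947505/131072 → NEW=255, ERR=524145/131072
(2,3): OLD=231698389/2097152 → NEW=0, ERR=231698389/2097152
(3,0): OLD=59165931/1048576 → NEW=0, ERR=59165931/1048576
(3,1): OLD=1136783061/16777216 → NEW=0, ERR=1136783061/16777216
(3,2): OLD=23055955787/268435456 → NEW=0, ERR=23055955787/268435456
(3,3): OLD=409536356237/4294967296 → NEW=0, ERR=409536356237/4294967296
(4,0): OLD=13780768239/268435456 → NEW=0, ERR=13780768239/268435456
(4,1): OLD=526703208061/2147483648 → NEW=255, ERR=-20905122179/2147483648
(4,2): OLD=10699292202477/68719476736 → NEW=255, ERR=-6824174365203/68719476736
(4,3): OLD=185509570740363/1099511627776 → NEW=255, ERR=-94865894342517/1099511627776
Output grid:
  Row 0: ..##  (2 black, running=2)
  Row 1: ###.  (1 black, running=3)
  Row 2: #.#.  (2 black, running=5)
  Row 3: ....  (4 black, running=9)
  Row 4: .###  (1 black, running=10)

Answer: 10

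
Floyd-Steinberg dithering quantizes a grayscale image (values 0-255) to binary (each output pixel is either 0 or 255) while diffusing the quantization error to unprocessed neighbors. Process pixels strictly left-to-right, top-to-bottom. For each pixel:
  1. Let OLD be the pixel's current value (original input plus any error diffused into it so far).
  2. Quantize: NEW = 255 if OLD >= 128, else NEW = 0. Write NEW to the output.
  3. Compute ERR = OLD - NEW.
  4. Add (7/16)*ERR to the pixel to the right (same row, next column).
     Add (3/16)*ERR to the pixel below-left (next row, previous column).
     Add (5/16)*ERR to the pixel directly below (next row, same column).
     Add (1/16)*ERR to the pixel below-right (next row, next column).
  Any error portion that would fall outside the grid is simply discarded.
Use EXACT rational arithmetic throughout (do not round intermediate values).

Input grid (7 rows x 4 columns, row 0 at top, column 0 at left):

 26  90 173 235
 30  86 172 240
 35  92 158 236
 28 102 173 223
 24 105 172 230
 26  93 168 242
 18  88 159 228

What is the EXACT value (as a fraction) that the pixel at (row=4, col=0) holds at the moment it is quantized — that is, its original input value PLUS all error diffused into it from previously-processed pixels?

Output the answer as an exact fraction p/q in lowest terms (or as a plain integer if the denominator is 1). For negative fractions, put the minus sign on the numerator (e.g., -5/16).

Answer: 46913272377/2147483648

Derivation:
(0,0): OLD=26 → NEW=0, ERR=26
(0,1): OLD=811/8 → NEW=0, ERR=811/8
(0,2): OLD=27821/128 → NEW=255, ERR=-4819/128
(0,3): OLD=447547/2048 → NEW=255, ERR=-74693/2048
(1,0): OLD=7313/128 → NEW=0, ERR=7313/128
(1,1): OLD=140535/1024 → NEW=255, ERR=-120585/1024
(1,2): OLD=3545923/32768 → NEW=0, ERR=3545923/32768
(1,3): OLD=143441477/524288 → NEW=255, ERR=9748037/524288
(2,0): OLD=504205/16384 → NEW=0, ERR=504205/16384
(2,1): OLD=48509663/524288 → NEW=0, ERR=48509663/524288
(2,2): OLD=239518267/1048576 → NEW=255, ERR=-27868613/1048576
(2,3): OLD=3975292591/16777216 → NEW=255, ERR=-302897489/16777216
(3,0): OLD=461082813/8388608 → NEW=0, ERR=461082813/8388608
(3,1): OLD=20387867235/134217728 → NEW=255, ERR=-13837653405/134217728
(3,2): OLD=261964118941/2147483648 → NEW=0, ERR=261964118941/2147483648
(3,3): OLD=9245041176267/34359738368 → NEW=255, ERR=483307892427/34359738368
(4,0): OLD=46913272377/2147483648 → NEW=0, ERR=46913272377/2147483648
Target (4,0): original=24, with diffused error = 46913272377/2147483648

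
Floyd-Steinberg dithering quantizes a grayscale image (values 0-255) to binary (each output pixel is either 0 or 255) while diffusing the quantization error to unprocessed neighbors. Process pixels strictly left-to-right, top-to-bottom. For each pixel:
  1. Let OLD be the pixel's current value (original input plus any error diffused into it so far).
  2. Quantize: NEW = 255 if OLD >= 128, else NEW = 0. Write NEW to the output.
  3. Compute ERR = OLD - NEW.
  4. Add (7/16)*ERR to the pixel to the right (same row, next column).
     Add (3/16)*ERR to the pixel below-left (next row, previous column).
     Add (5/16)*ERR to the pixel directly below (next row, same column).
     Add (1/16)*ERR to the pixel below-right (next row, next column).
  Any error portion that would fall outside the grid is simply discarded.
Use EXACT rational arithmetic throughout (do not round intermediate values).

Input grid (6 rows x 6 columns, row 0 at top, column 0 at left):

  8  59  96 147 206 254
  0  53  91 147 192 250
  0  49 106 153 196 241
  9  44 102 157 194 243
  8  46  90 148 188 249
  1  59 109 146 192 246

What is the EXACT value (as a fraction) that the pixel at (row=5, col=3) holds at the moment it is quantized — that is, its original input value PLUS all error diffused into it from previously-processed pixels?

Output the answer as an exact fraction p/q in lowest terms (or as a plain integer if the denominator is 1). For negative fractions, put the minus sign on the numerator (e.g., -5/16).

Answer: 61731315916889851/562949953421312

Derivation:
(0,0): OLD=8 → NEW=0, ERR=8
(0,1): OLD=125/2 → NEW=0, ERR=125/2
(0,2): OLD=3947/32 → NEW=0, ERR=3947/32
(0,3): OLD=102893/512 → NEW=255, ERR=-27667/512
(0,4): OLD=1493883/8192 → NEW=255, ERR=-595077/8192
(0,5): OLD=29126749/131072 → NEW=255, ERR=-4296611/131072
(1,0): OLD=455/32 → NEW=0, ERR=455/32
(1,1): OLD=26209/256 → NEW=0, ERR=26209/256
(1,2): OLD=1377157/8192 → NEW=255, ERR=-711803/8192
(1,3): OLD=2824201/32768 → NEW=0, ERR=2824201/32768
(1,4): OLD=414152067/2097152 → NEW=255, ERR=-120621693/2097152
(1,5): OLD=7048187557/33554432 → NEW=255, ERR=-1508192603/33554432
(2,0): OLD=96827/4096 → NEW=0, ERR=96827/4096
(2,1): OLD=9952617/131072 → NEW=0, ERR=9952617/131072
(2,2): OLD=282331611/2097152 → NEW=255, ERR=-252442149/2097152
(2,3): OLD=1863195363/16777216 → NEW=0, ERR=1863195363/16777216
(2,4): OLD=120029102409/536870912 → NEW=255, ERR=-16872980151/536870912
(2,5): OLD=1800528813967/8589934592 → NEW=255, ERR=-389904506993/8589934592
(3,0): OLD=64224539/2097152 → NEW=0, ERR=64224539/2097152
(3,1): OLD=1007212559/16777216 → NEW=0, ERR=1007212559/16777216
(3,2): OLD=15598369765/134217728 → NEW=0, ERR=15598369765/134217728
(3,3): OLD=1968241211847/8589934592 → NEW=255, ERR=-222192109113/8589934592
(3,4): OLD=11771108151287/68719476736 → NEW=255, ERR=-5752358416393/68719476736
(3,5): OLD=209158894895769/1099511627776 → NEW=255, ERR=-71216570187111/1099511627776
(4,0): OLD=7738102885/268435456 → NEW=0, ERR=7738102885/268435456
(4,1): OLD=434123180113/4294967296 → NEW=0, ERR=434123180113/4294967296
(4,2): OLD=23287825161731/137438953472 → NEW=255, ERR=-11759107973629/137438953472
(4,3): OLD=206824897418255/2199023255552 → NEW=0, ERR=206824897418255/2199023255552
(4,4): OLD=6657878286949727/35184372088832 → NEW=255, ERR=-2314136595702433/35184372088832
(4,5): OLD=109635723492858681/562949953421312 → NEW=255, ERR=-33916514629575879/562949953421312
(5,0): OLD=1990137247875/68719476736 → NEW=0, ERR=1990137247875/68719476736
(5,1): OLD=195748587122131/2199023255552 → NEW=0, ERR=195748587122131/2199023255552
(5,2): OLD=2553676895059953/17592186044416 → NEW=255, ERR=-1932330546266127/17592186044416
(5,3): OLD=61731315916889851/562949953421312 → NEW=0, ERR=61731315916889851/562949953421312
Target (5,3): original=146, with diffused error = 61731315916889851/562949953421312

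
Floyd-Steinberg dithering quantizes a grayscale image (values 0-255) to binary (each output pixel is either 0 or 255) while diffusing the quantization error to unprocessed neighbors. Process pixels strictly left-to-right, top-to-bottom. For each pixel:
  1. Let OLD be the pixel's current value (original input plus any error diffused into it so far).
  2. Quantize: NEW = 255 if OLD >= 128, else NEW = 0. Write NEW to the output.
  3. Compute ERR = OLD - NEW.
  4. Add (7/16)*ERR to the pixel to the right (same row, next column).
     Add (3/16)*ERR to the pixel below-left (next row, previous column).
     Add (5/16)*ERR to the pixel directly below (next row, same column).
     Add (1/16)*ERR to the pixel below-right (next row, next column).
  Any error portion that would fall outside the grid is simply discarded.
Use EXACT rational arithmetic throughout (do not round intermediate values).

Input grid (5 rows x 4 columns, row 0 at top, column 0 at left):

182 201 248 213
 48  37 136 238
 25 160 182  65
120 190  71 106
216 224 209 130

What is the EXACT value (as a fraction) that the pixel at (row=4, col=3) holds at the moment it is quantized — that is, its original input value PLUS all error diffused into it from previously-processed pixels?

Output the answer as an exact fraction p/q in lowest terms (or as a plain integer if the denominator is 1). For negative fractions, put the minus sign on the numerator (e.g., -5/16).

(0,0): OLD=182 → NEW=255, ERR=-73
(0,1): OLD=2705/16 → NEW=255, ERR=-1375/16
(0,2): OLD=53863/256 → NEW=255, ERR=-11417/256
(0,3): OLD=792529/4096 → NEW=255, ERR=-251951/4096
(1,0): OLD=2323/256 → NEW=0, ERR=2323/256
(1,1): OLD=2437/2048 → NEW=0, ERR=2437/2048
(1,2): OLD=6925801/65536 → NEW=0, ERR=6925801/65536
(1,3): OLD=274962863/1048576 → NEW=255, ERR=7575983/1048576
(2,0): OLD=919431/32768 → NEW=0, ERR=919431/32768
(2,1): OLD=202406205/1048576 → NEW=255, ERR=-64980675/1048576
(2,2): OLD=397078545/2097152 → NEW=255, ERR=-137695215/2097152
(2,3): OLD=1514557037/33554432 → NEW=0, ERR=1514557037/33554432
(3,0): OLD=1965432855/16777216 → NEW=0, ERR=1965432855/16777216
(3,1): OLD=56728376137/268435456 → NEW=255, ERR=-11722665143/268435456
(3,2): OLD=154473400503/4294967296 → NEW=0, ERR=154473400503/4294967296
(3,3): OLD=9052895040897/68719476736 → NEW=255, ERR=-8470571526783/68719476736
(4,0): OLD=1049779568907/4294967296 → NEW=255, ERR=-45437091573/4294967296
(4,1): OLD=7551930474401/34359738368 → NEW=255, ERR=-1209802809439/34359738368
(4,2): OLD=196805846056321/1099511627776 → NEW=255, ERR=-83569619026559/1099511627776
(4,3): OLD=1063896320974295/17592186044416 → NEW=0, ERR=1063896320974295/17592186044416
Target (4,3): original=130, with diffused error = 1063896320974295/17592186044416

Answer: 1063896320974295/17592186044416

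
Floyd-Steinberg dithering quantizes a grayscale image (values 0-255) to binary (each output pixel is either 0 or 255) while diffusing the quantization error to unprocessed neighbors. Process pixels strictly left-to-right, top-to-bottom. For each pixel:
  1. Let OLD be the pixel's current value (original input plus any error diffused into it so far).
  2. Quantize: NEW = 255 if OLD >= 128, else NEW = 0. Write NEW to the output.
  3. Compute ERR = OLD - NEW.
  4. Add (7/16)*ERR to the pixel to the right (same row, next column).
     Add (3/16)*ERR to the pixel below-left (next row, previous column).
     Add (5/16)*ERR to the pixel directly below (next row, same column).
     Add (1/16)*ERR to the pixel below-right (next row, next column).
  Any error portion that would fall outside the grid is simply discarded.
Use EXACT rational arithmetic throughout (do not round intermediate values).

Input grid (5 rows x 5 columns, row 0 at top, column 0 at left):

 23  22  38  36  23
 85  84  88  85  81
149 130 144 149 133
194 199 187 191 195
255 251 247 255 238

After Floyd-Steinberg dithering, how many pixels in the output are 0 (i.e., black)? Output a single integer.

Answer: 10

Derivation:
(0,0): OLD=23 → NEW=0, ERR=23
(0,1): OLD=513/16 → NEW=0, ERR=513/16
(0,2): OLD=13319/256 → NEW=0, ERR=13319/256
(0,3): OLD=240689/4096 → NEW=0, ERR=240689/4096
(0,4): OLD=3192151/65536 → NEW=0, ERR=3192151/65536
(1,0): OLD=25139/256 → NEW=0, ERR=25139/256
(1,1): OLD=303461/2048 → NEW=255, ERR=-218779/2048
(1,2): OLD=4623177/65536 → NEW=0, ERR=4623177/65536
(1,3): OLD=38433109/262144 → NEW=255, ERR=-28413611/262144
(1,4): OLD=220090463/4194304 → NEW=0, ERR=220090463/4194304
(2,0): OLD=5231655/32768 → NEW=255, ERR=-3124185/32768
(2,1): OLD=77876765/1048576 → NEW=0, ERR=77876765/1048576
(2,2): OLD=2877932439/16777216 → NEW=255, ERR=-1400257641/16777216
(2,3): OLD=24927342805/268435456 → NEW=0, ERR=24927342805/268435456
(2,4): OLD=787055460499/4294967296 → NEW=255, ERR=-308161199981/4294967296
(3,0): OLD=2988540599/16777216 → NEW=255, ERR=-1289649481/16777216
(3,1): OLD=22410447467/134217728 → NEW=255, ERR=-11815073173/134217728
(3,2): OLD=620445728905/4294967296 → NEW=255, ERR=-474770931575/4294967296
(3,3): OLD=1314157675489/8589934592 → NEW=255, ERR=-876275645471/8589934592
(3,4): OLD=18382729378693/137438953472 → NEW=255, ERR=-16664203756667/137438953472
(4,0): OLD=460577131481/2147483648 → NEW=255, ERR=-87031198759/2147483648
(4,1): OLD=12385277108569/68719476736 → NEW=255, ERR=-5138189459111/68719476736
(4,2): OLD=170550438365015/1099511627776 → NEW=255, ERR=-109825026717865/1099511627776
(4,3): OLD=2634933592556377/17592186044416 → NEW=255, ERR=-1851073848769703/17592186044416
(4,4): OLD=41573824589556719/281474976710656 → NEW=255, ERR=-30202294471660561/281474976710656
Output grid:
  Row 0: .....  (5 black, running=5)
  Row 1: .#.#.  (3 black, running=8)
  Row 2: #.#.#  (2 black, running=10)
  Row 3: #####  (0 black, running=10)
  Row 4: #####  (0 black, running=10)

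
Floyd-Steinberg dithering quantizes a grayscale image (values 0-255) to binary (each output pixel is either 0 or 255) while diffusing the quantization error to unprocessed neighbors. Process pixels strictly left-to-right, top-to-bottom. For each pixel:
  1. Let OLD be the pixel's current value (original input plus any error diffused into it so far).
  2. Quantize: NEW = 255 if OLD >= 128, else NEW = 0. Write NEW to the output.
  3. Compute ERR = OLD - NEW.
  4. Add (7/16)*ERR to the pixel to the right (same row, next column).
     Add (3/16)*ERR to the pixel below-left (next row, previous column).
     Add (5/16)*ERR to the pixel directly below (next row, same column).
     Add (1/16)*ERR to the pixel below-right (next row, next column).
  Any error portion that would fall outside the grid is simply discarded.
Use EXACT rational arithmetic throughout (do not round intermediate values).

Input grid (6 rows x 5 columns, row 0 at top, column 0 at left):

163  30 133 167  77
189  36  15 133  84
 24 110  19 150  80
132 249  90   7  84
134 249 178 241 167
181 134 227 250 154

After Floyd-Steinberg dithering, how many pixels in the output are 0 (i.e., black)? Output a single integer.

Answer: 15

Derivation:
(0,0): OLD=163 → NEW=255, ERR=-92
(0,1): OLD=-41/4 → NEW=0, ERR=-41/4
(0,2): OLD=8225/64 → NEW=255, ERR=-8095/64
(0,3): OLD=114343/1024 → NEW=0, ERR=114343/1024
(0,4): OLD=2061969/16384 → NEW=0, ERR=2061969/16384
(1,0): OLD=10133/64 → NEW=255, ERR=-6187/64
(1,1): OLD=-19949/512 → NEW=0, ERR=-19949/512
(1,2): OLD=-348593/16384 → NEW=0, ERR=-348593/16384
(1,3): OLD=11421507/65536 → NEW=255, ERR=-5290173/65536
(1,4): OLD=99606505/1048576 → NEW=0, ERR=99606505/1048576
(2,0): OLD=-110719/8192 → NEW=0, ERR=-110719/8192
(2,1): OLD=21464283/262144 → NEW=0, ERR=21464283/262144
(2,2): OLD=128358353/4194304 → NEW=0, ERR=128358353/4194304
(2,3): OLD=10378020963/67108864 → NEW=255, ERR=-6734739357/67108864
(2,4): OLD=65213114869/1073741824 → NEW=0, ERR=65213114869/1073741824
(3,0): OLD=600325937/4194304 → NEW=255, ERR=-469221583/4194304
(3,1): OLD=7735542813/33554432 → NEW=255, ERR=-820837347/33554432
(3,2): OLD=80704347919/1073741824 → NEW=0, ERR=80704347919/1073741824
(3,3): OLD=46863681767/2147483648 → NEW=0, ERR=46863681767/2147483648
(3,4): OLD=3650883284547/34359738368 → NEW=0, ERR=3650883284547/34359738368
(4,0): OLD=50709326847/536870912 → NEW=0, ERR=50709326847/536870912
(4,1): OLD=4978376345663/17179869184 → NEW=255, ERR=597509703743/17179869184
(4,2): OLD=60271642836497/274877906944 → NEW=255, ERR=-9822223434223/274877906944
(4,3): OLD=1129447913363775/4398046511104 → NEW=255, ERR=7946053032255/4398046511104
(4,4): OLD=14239744771264569/70368744177664 → NEW=255, ERR=-3704284994039751/70368744177664
(5,0): OLD=59658922563613/274877906944 → NEW=255, ERR=-10434943707107/274877906944
(5,1): OLD=280295453940311/2199023255552 → NEW=0, ERR=280295453940311/2199023255552
(5,2): OLD=19288864052011215/70368744177664 → NEW=255, ERR=1344834286706895/70368744177664
(5,3): OLD=69474289194726081/281474976710656 → NEW=255, ERR=-2301829866491199/281474976710656
(5,4): OLD=603864381062887291/4503599627370496 → NEW=255, ERR=-544553523916589189/4503599627370496
Output grid:
  Row 0: #.#..  (3 black, running=3)
  Row 1: #..#.  (3 black, running=6)
  Row 2: ...#.  (4 black, running=10)
  Row 3: ##...  (3 black, running=13)
  Row 4: .####  (1 black, running=14)
  Row 5: #.###  (1 black, running=15)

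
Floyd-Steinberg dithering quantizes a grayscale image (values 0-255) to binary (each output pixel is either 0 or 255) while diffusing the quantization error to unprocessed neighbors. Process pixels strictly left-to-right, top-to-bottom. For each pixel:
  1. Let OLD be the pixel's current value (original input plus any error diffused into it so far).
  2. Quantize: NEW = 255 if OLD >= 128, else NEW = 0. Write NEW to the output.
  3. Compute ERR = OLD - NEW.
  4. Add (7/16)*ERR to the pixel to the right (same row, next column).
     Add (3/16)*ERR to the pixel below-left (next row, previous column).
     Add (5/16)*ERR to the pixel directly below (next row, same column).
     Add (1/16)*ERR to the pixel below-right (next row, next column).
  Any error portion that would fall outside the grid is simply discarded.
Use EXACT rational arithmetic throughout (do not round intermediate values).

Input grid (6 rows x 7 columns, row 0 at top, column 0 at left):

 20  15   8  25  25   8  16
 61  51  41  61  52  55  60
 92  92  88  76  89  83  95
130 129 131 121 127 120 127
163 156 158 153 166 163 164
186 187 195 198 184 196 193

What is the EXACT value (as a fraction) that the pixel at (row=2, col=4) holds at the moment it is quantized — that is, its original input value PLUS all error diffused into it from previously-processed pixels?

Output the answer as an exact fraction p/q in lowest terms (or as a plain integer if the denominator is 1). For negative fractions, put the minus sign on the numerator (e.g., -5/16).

(0,0): OLD=20 → NEW=0, ERR=20
(0,1): OLD=95/4 → NEW=0, ERR=95/4
(0,2): OLD=1177/64 → NEW=0, ERR=1177/64
(0,3): OLD=33839/1024 → NEW=0, ERR=33839/1024
(0,4): OLD=646473/16384 → NEW=0, ERR=646473/16384
(0,5): OLD=6622463/262144 → NEW=0, ERR=6622463/262144
(0,6): OLD=113466105/4194304 → NEW=0, ERR=113466105/4194304
(1,0): OLD=4589/64 → NEW=0, ERR=4589/64
(1,1): OLD=48379/512 → NEW=0, ERR=48379/512
(1,2): OLD=1569047/16384 → NEW=0, ERR=1569047/16384
(1,3): OLD=7980491/65536 → NEW=0, ERR=7980491/65536
(1,4): OLD=521805569/4194304 → NEW=0, ERR=521805569/4194304
(1,5): OLD=4189659473/33554432 → NEW=0, ERR=4189659473/33554432
(1,6): OLD=66926190495/536870912 → NEW=0, ERR=66926190495/536870912
(2,0): OLD=1082361/8192 → NEW=255, ERR=-1006599/8192
(2,1): OLD=23647427/262144 → NEW=0, ERR=23647427/262144
(2,2): OLD=780690441/4194304 → NEW=255, ERR=-288857079/4194304
(2,3): OLD=3799561985/33554432 → NEW=0, ERR=3799561985/33554432
(2,4): OLD=55952828817/268435456 → NEW=255, ERR=-12498212463/268435456
Target (2,4): original=89, with diffused error = 55952828817/268435456

Answer: 55952828817/268435456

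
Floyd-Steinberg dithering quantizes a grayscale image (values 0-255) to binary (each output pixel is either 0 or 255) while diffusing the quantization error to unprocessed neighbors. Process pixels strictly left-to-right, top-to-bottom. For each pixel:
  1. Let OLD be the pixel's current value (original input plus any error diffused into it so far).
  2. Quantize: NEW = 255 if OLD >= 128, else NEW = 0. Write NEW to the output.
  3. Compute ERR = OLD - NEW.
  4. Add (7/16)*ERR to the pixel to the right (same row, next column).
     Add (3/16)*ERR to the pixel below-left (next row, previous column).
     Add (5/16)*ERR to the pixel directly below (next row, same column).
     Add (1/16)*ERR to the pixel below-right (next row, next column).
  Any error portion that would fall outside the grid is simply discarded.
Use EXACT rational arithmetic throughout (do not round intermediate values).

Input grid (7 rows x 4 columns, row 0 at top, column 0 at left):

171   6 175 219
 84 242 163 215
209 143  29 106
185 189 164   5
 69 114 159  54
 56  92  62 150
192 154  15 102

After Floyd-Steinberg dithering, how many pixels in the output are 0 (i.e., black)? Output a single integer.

Answer: 14

Derivation:
(0,0): OLD=171 → NEW=255, ERR=-84
(0,1): OLD=-123/4 → NEW=0, ERR=-123/4
(0,2): OLD=10339/64 → NEW=255, ERR=-5981/64
(0,3): OLD=182389/1024 → NEW=255, ERR=-78731/1024
(1,0): OLD=3327/64 → NEW=0, ERR=3327/64
(1,1): OLD=118969/512 → NEW=255, ERR=-11591/512
(1,2): OLD=1762157/16384 → NEW=0, ERR=1762157/16384
(1,3): OLD=60866443/262144 → NEW=255, ERR=-5980277/262144
(2,0): OLD=1810435/8192 → NEW=255, ERR=-278525/8192
(2,1): OLD=37870865/262144 → NEW=255, ERR=-28975855/262144
(2,2): OLD=4487621/524288 → NEW=0, ERR=4487621/524288
(2,3): OLD=917192049/8388608 → NEW=0, ERR=917192049/8388608
(3,0): OLD=644454675/4194304 → NEW=255, ERR=-425092845/4194304
(3,1): OLD=7354955085/67108864 → NEW=0, ERR=7354955085/67108864
(3,2): OLD=245045212467/1073741824 → NEW=255, ERR=-28758952653/1073741824
(3,3): OLD=480780236517/17179869184 → NEW=0, ERR=480780236517/17179869184
(4,0): OLD=62145623511/1073741824 → NEW=0, ERR=62145623511/1073741824
(4,1): OLD=1393410116037/8589934592 → NEW=255, ERR=-797023204923/8589934592
(4,2): OLD=33571755334245/274877906944 → NEW=0, ERR=33571755334245/274877906944
(4,3): OLD=503596925981523/4398046511104 → NEW=0, ERR=503596925981523/4398046511104
(5,0): OLD=7791336720103/137438953472 → NEW=0, ERR=7791336720103/137438953472
(5,1): OLD=502799825936881/4398046511104 → NEW=0, ERR=502799825936881/4398046511104
(5,2): OLD=364716132635529/2199023255552 → NEW=255, ERR=-196034797530231/2199023255552
(5,3): OLD=10865957176481901/70368744177664 → NEW=255, ERR=-7078072588822419/70368744177664
(6,0): OLD=16265812235138611/70368744177664 → NEW=255, ERR=-1678217530165709/70368744177664
(6,1): OLD=187034872855345173/1125899906842624 → NEW=255, ERR=-100069603389523947/1125899906842624
(6,2): OLD=-1143151056585463805/18014398509481984 → NEW=0, ERR=-1143151056585463805/18014398509481984
(6,3): OLD=10731590996316002581/288230376151711744 → NEW=0, ERR=10731590996316002581/288230376151711744
Output grid:
  Row 0: #.##  (1 black, running=1)
  Row 1: .#.#  (2 black, running=3)
  Row 2: ##..  (2 black, running=5)
  Row 3: #.#.  (2 black, running=7)
  Row 4: .#..  (3 black, running=10)
  Row 5: ..##  (2 black, running=12)
  Row 6: ##..  (2 black, running=14)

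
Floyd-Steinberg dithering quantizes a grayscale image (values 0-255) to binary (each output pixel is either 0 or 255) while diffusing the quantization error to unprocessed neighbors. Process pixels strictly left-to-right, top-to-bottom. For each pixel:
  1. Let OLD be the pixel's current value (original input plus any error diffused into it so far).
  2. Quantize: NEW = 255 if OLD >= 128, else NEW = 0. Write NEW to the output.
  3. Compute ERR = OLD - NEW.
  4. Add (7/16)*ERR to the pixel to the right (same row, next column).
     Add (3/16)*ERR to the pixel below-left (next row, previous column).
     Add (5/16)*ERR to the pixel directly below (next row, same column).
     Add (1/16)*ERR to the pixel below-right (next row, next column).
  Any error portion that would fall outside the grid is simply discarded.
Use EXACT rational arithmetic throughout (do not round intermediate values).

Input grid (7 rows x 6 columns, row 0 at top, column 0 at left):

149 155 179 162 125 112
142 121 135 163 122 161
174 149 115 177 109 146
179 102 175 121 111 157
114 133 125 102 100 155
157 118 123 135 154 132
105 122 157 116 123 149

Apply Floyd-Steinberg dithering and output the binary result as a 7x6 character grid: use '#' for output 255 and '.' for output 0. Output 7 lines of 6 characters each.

Answer: #.##.#
#.#.#.
#.##.#
#.#.#.
.#..#.
#.#.##
.##.#.

Derivation:
(0,0): OLD=149 → NEW=255, ERR=-106
(0,1): OLD=869/8 → NEW=0, ERR=869/8
(0,2): OLD=28995/128 → NEW=255, ERR=-3645/128
(0,3): OLD=306261/2048 → NEW=255, ERR=-215979/2048
(0,4): OLD=2584147/32768 → NEW=0, ERR=2584147/32768
(0,5): OLD=76809285/524288 → NEW=255, ERR=-56884155/524288
(1,0): OLD=16543/128 → NEW=255, ERR=-16097/128
(1,1): OLD=90073/1024 → NEW=0, ERR=90073/1024
(1,2): OLD=4967629/32768 → NEW=255, ERR=-3388211/32768
(1,3): OLD=12820617/131072 → NEW=0, ERR=12820617/131072
(1,4): OLD=1363176123/8388608 → NEW=255, ERR=-775918917/8388608
(1,5): OLD=12288431021/134217728 → NEW=0, ERR=12288431021/134217728
(2,0): OLD=2477155/16384 → NEW=255, ERR=-1700765/16384
(2,1): OLD=54434417/524288 → NEW=0, ERR=54434417/524288
(2,2): OLD=1274638739/8388608 → NEW=255, ERR=-864456301/8388608
(2,3): OLD=9306401211/67108864 → NEW=255, ERR=-7806359109/67108864
(2,4): OLD=112706781617/2147483648 → NEW=0, ERR=112706781617/2147483648
(2,5): OLD=6589908511975/34359738368 → NEW=255, ERR=-2171824771865/34359738368
(3,0): OLD=1392741683/8388608 → NEW=255, ERR=-746353357/8388608
(3,1): OLD=4678163767/67108864 → NEW=0, ERR=4678163767/67108864
(3,2): OLD=84811120789/536870912 → NEW=255, ERR=-52090961771/536870912
(3,3): OLD=1566783487295/34359738368 → NEW=0, ERR=1566783487295/34359738368
(3,4): OLD=35247296051295/274877906944 → NEW=255, ERR=-34846570219425/274877906944
(3,5): OLD=374120787879729/4398046511104 → NEW=0, ERR=374120787879729/4398046511104
(4,0): OLD=106586924957/1073741824 → NEW=0, ERR=106586924957/1073741824
(4,1): OLD=2997205177209/17179869184 → NEW=255, ERR=-1383661464711/17179869184
(4,2): OLD=39774678773915/549755813888 → NEW=0, ERR=39774678773915/549755813888
(4,3): OLD=1038546352496167/8796093022208 → NEW=0, ERR=1038546352496167/8796093022208
(4,4): OLD=18413943367923863/140737488355328 → NEW=255, ERR=-17474116162684777/140737488355328
(4,5): OLD=268728040090831041/2251799813685248 → NEW=0, ERR=268728040090831041/2251799813685248
(5,0): OLD=47531800992635/274877906944 → NEW=255, ERR=-22562065278085/274877906944
(5,1): OLD=674580770273323/8796093022208 → NEW=0, ERR=674580770273323/8796093022208
(5,2): OLD=13810977574544137/70368744177664 → NEW=255, ERR=-4133052190760183/70368744177664
(5,3): OLD=286973921654627187/2251799813685248 → NEW=0, ERR=286973921654627187/2251799813685248
(5,4): OLD=903921860749946387/4503599627370496 → NEW=255, ERR=-244496044229530093/4503599627370496
(5,5): OLD=9928238787102174447/72057594037927936 → NEW=255, ERR=-8446447692569449233/72057594037927936
(6,0): OLD=13191248143635809/140737488355328 → NEW=0, ERR=13191248143635809/140737488355328
(6,1): OLD=384674685329976141/2251799813685248 → NEW=255, ERR=-189534267159762099/2251799813685248
(6,2): OLD=1175526838372807813/9007199254740992 → NEW=255, ERR=-1121308971586145147/9007199254740992
(6,3): OLD=12611670502994324881/144115188075855872 → NEW=0, ERR=12611670502994324881/144115188075855872
(6,4): OLD=300468661407999259953/2305843009213693952 → NEW=255, ERR=-287521305941492697807/2305843009213693952
(6,5): OLD=2007866986918366212023/36893488147419103232 → NEW=0, ERR=2007866986918366212023/36893488147419103232
Row 0: #.##.#
Row 1: #.#.#.
Row 2: #.##.#
Row 3: #.#.#.
Row 4: .#..#.
Row 5: #.#.##
Row 6: .##.#.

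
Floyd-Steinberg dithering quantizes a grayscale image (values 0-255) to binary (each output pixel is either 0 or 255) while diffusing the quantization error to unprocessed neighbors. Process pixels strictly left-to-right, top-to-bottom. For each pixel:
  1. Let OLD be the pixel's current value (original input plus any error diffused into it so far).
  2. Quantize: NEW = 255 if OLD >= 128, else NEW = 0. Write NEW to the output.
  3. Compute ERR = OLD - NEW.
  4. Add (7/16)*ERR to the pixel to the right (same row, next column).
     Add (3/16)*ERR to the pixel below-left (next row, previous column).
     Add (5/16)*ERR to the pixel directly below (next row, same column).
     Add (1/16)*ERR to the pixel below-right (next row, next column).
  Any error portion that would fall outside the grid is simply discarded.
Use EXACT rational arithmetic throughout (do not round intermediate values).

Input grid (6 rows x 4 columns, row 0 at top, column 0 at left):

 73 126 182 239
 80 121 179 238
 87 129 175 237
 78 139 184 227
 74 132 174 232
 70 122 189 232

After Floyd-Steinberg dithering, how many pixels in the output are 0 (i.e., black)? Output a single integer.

Answer: 9

Derivation:
(0,0): OLD=73 → NEW=0, ERR=73
(0,1): OLD=2527/16 → NEW=255, ERR=-1553/16
(0,2): OLD=35721/256 → NEW=255, ERR=-29559/256
(0,3): OLD=772031/4096 → NEW=255, ERR=-272449/4096
(1,0): OLD=21661/256 → NEW=0, ERR=21661/256
(1,1): OLD=226507/2048 → NEW=0, ERR=226507/2048
(1,2): OLD=11322407/65536 → NEW=255, ERR=-5389273/65536
(1,3): OLD=182473153/1048576 → NEW=255, ERR=-84913727/1048576
(2,0): OLD=4396777/32768 → NEW=255, ERR=-3959063/32768
(2,1): OLD=105457939/1048576 → NEW=0, ERR=105457939/1048576
(2,2): OLD=388038367/2097152 → NEW=255, ERR=-146735393/2097152
(2,3): OLD=5903658627/33554432 → NEW=255, ERR=-2652721533/33554432
(3,0): OLD=991546585/16777216 → NEW=0, ERR=991546585/16777216
(3,1): OLD=47141299911/268435456 → NEW=255, ERR=-21309741369/268435456
(3,2): OLD=510527056953/4294967296 → NEW=0, ERR=510527056953/4294967296
(3,3): OLD=17174754751759/68719476736 → NEW=255, ERR=-348711815921/68719476736
(4,0): OLD=333222082597/4294967296 → NEW=0, ERR=333222082597/4294967296
(4,1): OLD=5742081647215/34359738368 → NEW=255, ERR=-3019651636625/34359738368
(4,2): OLD=183380635638287/1099511627776 → NEW=255, ERR=-96994829444593/1099511627776
(4,3): OLD=3505221337498649/17592186044416 → NEW=255, ERR=-980786103827431/17592186044416
(5,0): OLD=42752835366165/549755813888 → NEW=0, ERR=42752835366165/549755813888
(5,1): OLD=2055962495496115/17592186044416 → NEW=0, ERR=2055962495496115/17592186044416
(5,2): OLD=1729453180055783/8796093022208 → NEW=255, ERR=-513550540607257/8796093022208
(5,3): OLD=51656639238119951/281474976710656 → NEW=255, ERR=-20119479823097329/281474976710656
Output grid:
  Row 0: .###  (1 black, running=1)
  Row 1: ..##  (2 black, running=3)
  Row 2: #.##  (1 black, running=4)
  Row 3: .#.#  (2 black, running=6)
  Row 4: .###  (1 black, running=7)
  Row 5: ..##  (2 black, running=9)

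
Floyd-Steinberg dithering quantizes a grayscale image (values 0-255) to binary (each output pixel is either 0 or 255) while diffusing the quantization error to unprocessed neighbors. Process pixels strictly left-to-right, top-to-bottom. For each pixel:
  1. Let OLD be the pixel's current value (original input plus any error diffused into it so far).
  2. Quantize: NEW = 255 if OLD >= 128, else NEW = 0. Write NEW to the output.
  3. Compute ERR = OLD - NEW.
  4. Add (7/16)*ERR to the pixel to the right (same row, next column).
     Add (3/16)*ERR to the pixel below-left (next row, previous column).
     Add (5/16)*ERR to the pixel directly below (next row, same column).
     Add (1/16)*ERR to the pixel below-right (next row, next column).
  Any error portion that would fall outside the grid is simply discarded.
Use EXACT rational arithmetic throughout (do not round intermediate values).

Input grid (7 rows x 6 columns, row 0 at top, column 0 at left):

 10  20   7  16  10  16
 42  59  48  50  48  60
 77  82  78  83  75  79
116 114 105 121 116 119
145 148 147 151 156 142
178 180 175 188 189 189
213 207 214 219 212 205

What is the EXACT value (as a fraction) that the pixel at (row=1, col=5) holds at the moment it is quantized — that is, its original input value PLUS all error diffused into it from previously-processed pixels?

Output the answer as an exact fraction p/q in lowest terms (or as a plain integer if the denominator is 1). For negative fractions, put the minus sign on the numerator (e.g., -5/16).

Answer: 15547131579/134217728

Derivation:
(0,0): OLD=10 → NEW=0, ERR=10
(0,1): OLD=195/8 → NEW=0, ERR=195/8
(0,2): OLD=2261/128 → NEW=0, ERR=2261/128
(0,3): OLD=48595/2048 → NEW=0, ERR=48595/2048
(0,4): OLD=667845/32768 → NEW=0, ERR=667845/32768
(0,5): OLD=13063523/524288 → NEW=0, ERR=13063523/524288
(1,0): OLD=6361/128 → NEW=0, ERR=6361/128
(1,1): OLD=94511/1024 → NEW=0, ERR=94511/1024
(1,2): OLD=3272603/32768 → NEW=0, ERR=3272603/32768
(1,3): OLD=13898143/131072 → NEW=0, ERR=13898143/131072
(1,4): OLD=896859677/8388608 → NEW=0, ERR=896859677/8388608
(1,5): OLD=15547131579/134217728 → NEW=0, ERR=15547131579/134217728
Target (1,5): original=60, with diffused error = 15547131579/134217728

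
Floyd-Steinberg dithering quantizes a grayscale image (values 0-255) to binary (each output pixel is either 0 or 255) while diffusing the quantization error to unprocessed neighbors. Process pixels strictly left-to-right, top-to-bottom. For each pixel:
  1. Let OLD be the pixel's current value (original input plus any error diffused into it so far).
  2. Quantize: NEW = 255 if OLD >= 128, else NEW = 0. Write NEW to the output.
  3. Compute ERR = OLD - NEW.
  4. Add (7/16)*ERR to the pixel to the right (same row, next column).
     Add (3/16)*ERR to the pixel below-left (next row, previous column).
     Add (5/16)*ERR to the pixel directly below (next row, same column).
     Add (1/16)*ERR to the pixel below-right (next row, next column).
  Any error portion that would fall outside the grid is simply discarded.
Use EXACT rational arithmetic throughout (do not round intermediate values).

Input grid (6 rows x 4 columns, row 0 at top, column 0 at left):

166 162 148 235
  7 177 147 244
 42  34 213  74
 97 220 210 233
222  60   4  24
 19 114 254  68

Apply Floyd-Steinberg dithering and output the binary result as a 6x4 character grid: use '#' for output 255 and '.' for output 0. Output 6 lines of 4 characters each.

Answer: #.##
.#.#
..#.
.###
#...
.##.

Derivation:
(0,0): OLD=166 → NEW=255, ERR=-89
(0,1): OLD=1969/16 → NEW=0, ERR=1969/16
(0,2): OLD=51671/256 → NEW=255, ERR=-13609/256
(0,3): OLD=867297/4096 → NEW=255, ERR=-177183/4096
(1,0): OLD=579/256 → NEW=0, ERR=579/256
(1,1): OLD=411477/2048 → NEW=255, ERR=-110763/2048
(1,2): OLD=6966905/65536 → NEW=0, ERR=6966905/65536
(1,3): OLD=286962335/1048576 → NEW=255, ERR=19575455/1048576
(2,0): OLD=1067127/32768 → NEW=0, ERR=1067127/32768
(2,1): OLD=53918221/1048576 → NEW=0, ERR=53918221/1048576
(2,2): OLD=563792833/2097152 → NEW=255, ERR=29019073/2097152
(2,3): OLD=3104856989/33554432 → NEW=0, ERR=3104856989/33554432
(3,0): OLD=1959884935/16777216 → NEW=0, ERR=1959884935/16777216
(3,1): OLD=78331279321/268435456 → NEW=255, ERR=9880238041/268435456
(3,2): OLD=1077996637479/4294967296 → NEW=255, ERR=-17220023001/4294967296
(3,3): OLD=17937637452945/68719476736 → NEW=255, ERR=414170885265/68719476736
(4,0): OLD=1139914248635/4294967296 → NEW=255, ERR=44697588155/4294967296
(4,1): OLD=2838270619441/34359738368 → NEW=0, ERR=2838270619441/34359738368
(4,2): OLD=46528086937489/1099511627776 → NEW=0, ERR=46528086937489/1099511627776
(4,3): OLD=776634418561351/17592186044416 → NEW=0, ERR=776634418561351/17592186044416
(5,0): OLD=20748075848395/549755813888 → NEW=0, ERR=20748075848395/549755813888
(5,1): OLD=2901132413431661/17592186044416 → NEW=255, ERR=-1584875027894419/17592186044416
(5,2): OLD=2122058239283833/8796093022208 → NEW=255, ERR=-120945481379207/8796093022208
(5,3): OLD=22074683160822289/281474976710656 → NEW=0, ERR=22074683160822289/281474976710656
Row 0: #.##
Row 1: .#.#
Row 2: ..#.
Row 3: .###
Row 4: #...
Row 5: .##.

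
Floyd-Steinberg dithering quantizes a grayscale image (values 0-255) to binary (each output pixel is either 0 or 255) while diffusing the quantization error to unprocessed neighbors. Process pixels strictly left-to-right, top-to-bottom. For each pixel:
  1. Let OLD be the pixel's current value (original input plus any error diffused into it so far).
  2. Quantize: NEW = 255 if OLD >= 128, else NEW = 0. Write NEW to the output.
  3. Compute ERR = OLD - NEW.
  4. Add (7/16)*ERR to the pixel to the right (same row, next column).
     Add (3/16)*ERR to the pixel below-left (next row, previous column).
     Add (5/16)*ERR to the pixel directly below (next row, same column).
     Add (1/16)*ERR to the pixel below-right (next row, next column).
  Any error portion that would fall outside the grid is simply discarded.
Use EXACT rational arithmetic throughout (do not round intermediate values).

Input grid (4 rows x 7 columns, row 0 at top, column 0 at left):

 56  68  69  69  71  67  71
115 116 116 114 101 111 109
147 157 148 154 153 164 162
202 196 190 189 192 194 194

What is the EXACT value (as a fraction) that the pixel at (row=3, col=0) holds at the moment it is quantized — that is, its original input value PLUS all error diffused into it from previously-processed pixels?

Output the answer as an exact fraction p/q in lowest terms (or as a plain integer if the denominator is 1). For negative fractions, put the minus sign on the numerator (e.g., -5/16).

(0,0): OLD=56 → NEW=0, ERR=56
(0,1): OLD=185/2 → NEW=0, ERR=185/2
(0,2): OLD=3503/32 → NEW=0, ERR=3503/32
(0,3): OLD=59849/512 → NEW=0, ERR=59849/512
(0,4): OLD=1000575/8192 → NEW=0, ERR=1000575/8192
(0,5): OLD=15785849/131072 → NEW=0, ERR=15785849/131072
(0,6): OLD=259398735/2097152 → NEW=0, ERR=259398735/2097152
(1,0): OLD=4795/32 → NEW=255, ERR=-3365/32
(1,1): OLD=31469/256 → NEW=0, ERR=31469/256
(1,2): OLD=1897985/8192 → NEW=255, ERR=-190975/8192
(1,3): OLD=5572949/32768 → NEW=255, ERR=-2782891/32768
(1,4): OLD=276616295/2097152 → NEW=255, ERR=-258157465/2097152
(1,5): OLD=2107325511/16777216 → NEW=0, ERR=2107325511/16777216
(1,6): OLD=56407281353/268435456 → NEW=255, ERR=-12043759927/268435456
(2,0): OLD=561919/4096 → NEW=255, ERR=-482561/4096
(2,1): OLD=17423125/131072 → NEW=255, ERR=-16000235/131072
(2,2): OLD=165816287/2097152 → NEW=0, ERR=165816287/2097152
(2,3): OLD=2307104711/16777216 → NEW=255, ERR=-1971085369/16777216
(2,4): OLD=10921932463/134217728 → NEW=0, ERR=10921932463/134217728
(2,5): OLD=956692296605/4294967296 → NEW=255, ERR=-138524363875/4294967296
(2,6): OLD=9738859220763/68719476736 → NEW=255, ERR=-7784607346917/68719476736
(3,0): OLD=298414239/2097152 → NEW=255, ERR=-236359521/2097152
Target (3,0): original=202, with diffused error = 298414239/2097152

Answer: 298414239/2097152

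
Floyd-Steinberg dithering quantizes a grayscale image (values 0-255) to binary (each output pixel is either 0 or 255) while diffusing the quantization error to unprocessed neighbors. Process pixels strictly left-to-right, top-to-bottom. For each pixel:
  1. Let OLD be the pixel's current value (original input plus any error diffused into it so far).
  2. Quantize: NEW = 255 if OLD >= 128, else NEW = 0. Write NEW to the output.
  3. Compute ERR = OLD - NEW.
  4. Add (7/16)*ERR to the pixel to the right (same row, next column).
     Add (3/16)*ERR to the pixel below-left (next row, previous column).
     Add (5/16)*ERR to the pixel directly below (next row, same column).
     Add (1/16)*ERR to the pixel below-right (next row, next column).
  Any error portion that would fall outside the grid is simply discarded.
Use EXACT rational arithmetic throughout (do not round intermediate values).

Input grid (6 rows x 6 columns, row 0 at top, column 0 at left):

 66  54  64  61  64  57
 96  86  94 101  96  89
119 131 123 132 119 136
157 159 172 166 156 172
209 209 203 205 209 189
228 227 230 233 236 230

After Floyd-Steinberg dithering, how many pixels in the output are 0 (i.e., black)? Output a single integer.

Answer: 14

Derivation:
(0,0): OLD=66 → NEW=0, ERR=66
(0,1): OLD=663/8 → NEW=0, ERR=663/8
(0,2): OLD=12833/128 → NEW=0, ERR=12833/128
(0,3): OLD=214759/2048 → NEW=0, ERR=214759/2048
(0,4): OLD=3600465/32768 → NEW=0, ERR=3600465/32768
(0,5): OLD=55087671/524288 → NEW=0, ERR=55087671/524288
(1,0): OLD=16917/128 → NEW=255, ERR=-15723/128
(1,1): OLD=83027/1024 → NEW=0, ERR=83027/1024
(1,2): OLD=6083215/32768 → NEW=255, ERR=-2272625/32768
(1,3): OLD=17078019/131072 → NEW=255, ERR=-16345341/131072
(1,4): OLD=855915337/8388608 → NEW=0, ERR=855915337/8388608
(1,5): OLD=23265517871/134217728 → NEW=255, ERR=-10960002769/134217728
(2,0): OLD=1569857/16384 → NEW=0, ERR=1569857/16384
(2,1): OLD=93101083/524288 → NEW=255, ERR=-40592357/524288
(2,2): OLD=412208017/8388608 → NEW=0, ERR=412208017/8388608
(2,3): OLD=8678820553/67108864 → NEW=255, ERR=-8433939767/67108864
(2,4): OLD=156330986843/2147483648 → NEW=0, ERR=156330986843/2147483648
(2,5): OLD=5109555430701/34359738368 → NEW=255, ERR=-3652177853139/34359738368
(3,0): OLD=1446411505/8388608 → NEW=255, ERR=-692683535/8388608
(3,1): OLD=7642418141/67108864 → NEW=0, ERR=7642418141/67108864
(3,2): OLD=112085600199/536870912 → NEW=255, ERR=-24816482361/536870912
(3,3): OLD=4233942913141/34359738368 → NEW=0, ERR=4233942913141/34359738368
(3,4): OLD=56315637792917/274877906944 → NEW=255, ERR=-13778228477803/274877906944
(3,5): OLD=533939652755611/4398046511104 → NEW=0, ERR=533939652755611/4398046511104
(4,0): OLD=219631954239/1073741824 → NEW=255, ERR=-54172210881/1073741824
(4,1): OLD=3585218247923/17179869184 → NEW=255, ERR=-795648393997/17179869184
(4,2): OLD=109134825175401/549755813888 → NEW=255, ERR=-31052907366039/549755813888
(4,3): OLD=1816462702237165/8796093022208 → NEW=255, ERR=-426541018425875/8796093022208
(4,4): OLD=28511358683131709/140737488355328 → NEW=255, ERR=-7376700847476931/140737488355328
(4,5): OLD=452329150314435979/2251799813685248 → NEW=255, ERR=-121879802175302261/2251799813685248
(5,0): OLD=55951440730761/274877906944 → NEW=255, ERR=-14142425539959/274877906944
(5,1): OLD=1550520521373081/8796093022208 → NEW=255, ERR=-692483199289959/8796093022208
(5,2): OLD=11675506152204259/70368744177664 → NEW=255, ERR=-6268523613100061/70368744177664
(5,3): OLD=372707097703055153/2251799813685248 → NEW=255, ERR=-201501854786683087/2251799813685248
(5,4): OLD=753414142240953697/4503599627370496 → NEW=255, ERR=-395003762738522783/4503599627370496
(5,5): OLD=12353367840681481397/72057594037927936 → NEW=255, ERR=-6021318638990142283/72057594037927936
Output grid:
  Row 0: ......  (6 black, running=6)
  Row 1: #.##.#  (2 black, running=8)
  Row 2: .#.#.#  (3 black, running=11)
  Row 3: #.#.#.  (3 black, running=14)
  Row 4: ######  (0 black, running=14)
  Row 5: ######  (0 black, running=14)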